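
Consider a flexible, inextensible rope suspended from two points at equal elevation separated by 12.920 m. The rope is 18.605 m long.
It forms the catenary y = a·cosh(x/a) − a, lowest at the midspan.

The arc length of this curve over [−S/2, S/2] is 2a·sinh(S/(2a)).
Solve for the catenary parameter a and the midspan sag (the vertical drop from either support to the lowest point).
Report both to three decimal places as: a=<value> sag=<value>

a=4.215 sag=5.998

seed: a₀ = √(S³/(24(L−S))) = √(12.920³/(24·5.685)) = 3.975785
iter 1: u=1.624836  f(a)=+7.994e-01  f'(a)=-3.690e+00  a ← 3.975785 − (+7.994e-01/-3.690e+00) = 4.192445
iter 2: u=1.540867  f(a)=+7.000e-02  f'(a)=-3.069e+00  a ← 4.192445 − (+7.000e-02/-3.069e+00) = 4.215250
iter 3: u=1.532531  f(a)=+6.504e-04  f'(a)=-3.013e+00  a ← 4.215250 − (+6.504e-04/-3.013e+00) = 4.215466
iter 4: u=1.532452  f(a)=+5.732e-08  f'(a)=-3.012e+00  a ← 4.215466 − (+5.732e-08/-3.012e+00) = 4.215466
iter 5: u=1.532452  f(a)=+0.000e+00  f'(a)=-3.012e+00  a ← 4.215466 − (+0.000e+00/-3.012e+00) = 4.215466
converged: |Δa| < 1e-12 after 5 iterations
sag = a·(cosh(S/(2a)) − 1) = 4.215466·(cosh(1.532452) − 1) = 5.997597
T_max/T_min = cosh(S/(2a)) = 2.422760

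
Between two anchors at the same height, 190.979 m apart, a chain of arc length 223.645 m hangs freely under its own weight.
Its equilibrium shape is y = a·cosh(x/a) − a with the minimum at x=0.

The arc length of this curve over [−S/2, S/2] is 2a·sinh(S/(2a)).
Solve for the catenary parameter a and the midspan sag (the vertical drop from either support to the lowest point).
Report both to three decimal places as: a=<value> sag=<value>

a=96.588 sag=51.174

seed: a₀ = √(S³/(24(L−S))) = √(190.979³/(24·32.666)) = 94.259433
iter 1: u=1.013050  f(a)=+1.718e+00  f'(a)=-7.669e-01  a ← 94.259433 − (+1.718e+00/-7.669e-01) = 96.499308
iter 2: u=0.989536  f(a)=+6.314e-02  f'(a)=-7.115e-01  a ← 96.499308 − (+6.314e-02/-7.115e-01) = 96.588048
iter 3: u=0.988626  f(a)=+9.250e-05  f'(a)=-7.094e-01  a ← 96.588048 − (+9.250e-05/-7.094e-01) = 96.588179
iter 4: u=0.988625  f(a)=+1.991e-10  f'(a)=-7.094e-01  a ← 96.588179 − (+1.991e-10/-7.094e-01) = 96.588179
iter 5: u=0.988625  f(a)=+2.842e-14  f'(a)=-7.094e-01  a ← 96.588179 − (+2.842e-14/-7.094e-01) = 96.588179
converged: |Δa| < 1e-12 after 5 iterations
sag = a·(cosh(S/(2a)) − 1) = 96.588179·(cosh(0.988625) − 1) = 51.173615
T_max/T_min = cosh(S/(2a)) = 1.529812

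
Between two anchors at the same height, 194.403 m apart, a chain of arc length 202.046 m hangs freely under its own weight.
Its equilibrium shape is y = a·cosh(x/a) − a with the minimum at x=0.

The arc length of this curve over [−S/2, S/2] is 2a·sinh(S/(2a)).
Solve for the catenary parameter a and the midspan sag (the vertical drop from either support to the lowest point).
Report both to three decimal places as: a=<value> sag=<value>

a=201.302 sag=23.927

seed: a₀ = √(S³/(24(L−S))) = √(194.403³/(24·7.643)) = 200.132165
iter 1: u=0.485687  f(a)=+9.065e-02  f'(a)=-7.820e-02  a ← 200.132165 − (+9.065e-02/-7.820e-02) = 201.291473
iter 2: u=0.482889  f(a)=+7.938e-04  f'(a)=-7.683e-02  a ← 201.291473 − (+7.938e-04/-7.683e-02) = 201.301804
iter 3: u=0.482865  f(a)=+6.205e-08  f'(a)=-7.682e-02  a ← 201.301804 − (+6.205e-08/-7.682e-02) = 201.301805
iter 4: u=0.482865  f(a)=-2.842e-14  f'(a)=-7.682e-02  a ← 201.301805 − (-2.842e-14/-7.682e-02) = 201.301805
converged: |Δa| < 1e-12 after 4 iterations
sag = a·(cosh(S/(2a)) − 1) = 201.301805·(cosh(0.482865) − 1) = 23.927108
T_max/T_min = cosh(S/(2a)) = 1.118862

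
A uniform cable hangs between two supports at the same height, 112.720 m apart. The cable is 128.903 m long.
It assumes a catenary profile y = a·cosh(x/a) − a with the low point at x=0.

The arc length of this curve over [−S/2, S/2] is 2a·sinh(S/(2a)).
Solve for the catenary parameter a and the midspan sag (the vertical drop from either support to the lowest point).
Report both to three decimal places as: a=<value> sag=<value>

seed: a₀ = √(S³/(24(L−S))) = √(112.720³/(24·16.183)) = 60.724833
iter 1: u=0.928121  f(a)=+7.115e-01  f'(a)=-5.803e-01  a ← 60.724833 − (+7.115e-01/-5.803e-01) = 61.950794
iter 2: u=0.909754  f(a)=+2.212e-02  f'(a)=-5.448e-01  a ← 61.950794 − (+2.212e-02/-5.448e-01) = 61.991393
iter 3: u=0.909158  f(a)=+2.289e-05  f'(a)=-5.436e-01  a ← 61.991393 − (+2.289e-05/-5.436e-01) = 61.991435
iter 4: u=0.909158  f(a)=+2.458e-11  f'(a)=-5.436e-01  a ← 61.991435 − (+2.458e-11/-5.436e-01) = 61.991435
converged: |Δa| < 1e-12 after 4 iterations
sag = a·(cosh(S/(2a)) − 1) = 61.991435·(cosh(0.909158) − 1) = 27.434142
T_max/T_min = cosh(S/(2a)) = 1.442547

a=61.991 sag=27.434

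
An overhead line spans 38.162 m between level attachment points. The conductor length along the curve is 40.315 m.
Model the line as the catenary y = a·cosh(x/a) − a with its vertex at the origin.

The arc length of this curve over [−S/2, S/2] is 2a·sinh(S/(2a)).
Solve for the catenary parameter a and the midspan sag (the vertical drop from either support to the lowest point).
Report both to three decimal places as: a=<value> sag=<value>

seed: a₀ = √(S³/(24(L−S))) = √(38.162³/(24·2.153)) = 32.795862
iter 1: u=0.581811  f(a)=+3.674e-02  f'(a)=-1.358e-01  a ← 32.795862 − (+3.674e-02/-1.358e-01) = 33.066380
iter 2: u=0.577051  f(a)=+4.595e-04  f'(a)=-1.324e-01  a ← 33.066380 − (+4.595e-04/-1.324e-01) = 33.069850
iter 3: u=0.576991  f(a)=+7.390e-08  f'(a)=-1.324e-01  a ← 33.069850 − (+7.390e-08/-1.324e-01) = 33.069850
iter 4: u=0.576991  f(a)=-7.105e-15  f'(a)=-1.324e-01  a ← 33.069850 − (-7.105e-15/-1.324e-01) = 33.069850
converged: |Δa| < 1e-12 after 4 iterations
sag = a·(cosh(S/(2a)) − 1) = 33.069850·(cosh(0.576991) − 1) = 5.659206
T_max/T_min = cosh(S/(2a)) = 1.171129

a=33.070 sag=5.659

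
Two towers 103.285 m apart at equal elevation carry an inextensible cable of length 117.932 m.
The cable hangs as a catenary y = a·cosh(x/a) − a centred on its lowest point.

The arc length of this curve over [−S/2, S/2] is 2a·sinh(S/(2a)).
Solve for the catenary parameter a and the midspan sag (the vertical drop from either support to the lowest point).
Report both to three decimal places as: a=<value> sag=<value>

a=57.139 sag=24.970

seed: a₀ = √(S³/(24(L−S))) = √(103.285³/(24·14.647)) = 55.985546
iter 1: u=0.922426  f(a)=+6.359e-01  f'(a)=-5.691e-01  a ← 55.985546 − (+6.359e-01/-5.691e-01) = 57.102865
iter 2: u=0.904377  f(a)=+1.954e-02  f'(a)=-5.347e-01  a ← 57.102865 − (+1.954e-02/-5.347e-01) = 57.139403
iter 3: u=0.903798  f(a)=+1.973e-05  f'(a)=-5.336e-01  a ← 57.139403 − (+1.973e-05/-5.336e-01) = 57.139440
iter 4: u=0.903798  f(a)=+2.014e-11  f'(a)=-5.336e-01  a ← 57.139440 − (+2.014e-11/-5.336e-01) = 57.139440
converged: |Δa| < 1e-12 after 4 iterations
sag = a·(cosh(S/(2a)) − 1) = 57.139440·(cosh(0.903798) − 1) = 24.969663
T_max/T_min = cosh(S/(2a)) = 1.436995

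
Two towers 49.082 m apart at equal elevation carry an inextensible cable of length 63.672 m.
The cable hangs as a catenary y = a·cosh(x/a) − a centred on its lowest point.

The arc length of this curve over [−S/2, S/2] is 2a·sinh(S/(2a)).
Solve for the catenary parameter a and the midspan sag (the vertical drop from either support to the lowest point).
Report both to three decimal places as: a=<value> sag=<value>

seed: a₀ = √(S³/(24(L−S))) = √(49.082³/(24·14.590)) = 18.375963
iter 1: u=1.335495  f(a)=+1.358e+00  f'(a)=-1.890e+00  a ← 18.375963 − (+1.358e+00/-1.890e+00) = 19.094416
iter 2: u=1.285245  f(a)=+8.369e-02  f'(a)=-1.663e+00  a ← 19.094416 − (+8.369e-02/-1.663e+00) = 19.144728
iter 3: u=1.281867  f(a)=+3.641e-04  f'(a)=-1.649e+00  a ← 19.144728 − (+3.641e-04/-1.649e+00) = 19.144949
iter 4: u=1.281852  f(a)=+6.961e-09  f'(a)=-1.649e+00  a ← 19.144949 − (+6.961e-09/-1.649e+00) = 19.144949
iter 5: u=1.281852  f(a)=+0.000e+00  f'(a)=-1.649e+00  a ← 19.144949 − (+0.000e+00/-1.649e+00) = 19.144949
converged: |Δa| < 1e-12 after 5 iterations
sag = a·(cosh(S/(2a)) − 1) = 19.144949·(cosh(1.281852) − 1) = 18.004209
T_max/T_min = cosh(S/(2a)) = 1.940416

a=19.145 sag=18.004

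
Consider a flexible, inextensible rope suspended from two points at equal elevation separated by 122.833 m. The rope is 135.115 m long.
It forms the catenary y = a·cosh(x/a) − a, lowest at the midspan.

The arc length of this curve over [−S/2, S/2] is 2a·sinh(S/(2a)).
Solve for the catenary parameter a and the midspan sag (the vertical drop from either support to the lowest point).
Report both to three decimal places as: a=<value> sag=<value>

a=80.455 sag=24.602

seed: a₀ = √(S³/(24(L−S))) = √(122.833³/(24·12.282)) = 79.292557
iter 1: u=0.774556  f(a)=+3.737e-01  f'(a)=-3.288e-01  a ← 79.292557 − (+3.737e-01/-3.288e-01) = 80.429276
iter 2: u=0.763609  f(a)=+8.188e-03  f'(a)=-3.145e-01  a ← 80.429276 − (+8.188e-03/-3.145e-01) = 80.455311
iter 3: u=0.763362  f(a)=+4.126e-06  f'(a)=-3.142e-01  a ← 80.455311 − (+4.126e-06/-3.142e-01) = 80.455324
iter 4: u=0.763362  f(a)=+1.052e-12  f'(a)=-3.142e-01  a ← 80.455324 − (+1.052e-12/-3.142e-01) = 80.455324
converged: |Δa| < 1e-12 after 4 iterations
sag = a·(cosh(S/(2a)) − 1) = 80.455324·(cosh(0.763362) − 1) = 24.602160
T_max/T_min = cosh(S/(2a)) = 1.305787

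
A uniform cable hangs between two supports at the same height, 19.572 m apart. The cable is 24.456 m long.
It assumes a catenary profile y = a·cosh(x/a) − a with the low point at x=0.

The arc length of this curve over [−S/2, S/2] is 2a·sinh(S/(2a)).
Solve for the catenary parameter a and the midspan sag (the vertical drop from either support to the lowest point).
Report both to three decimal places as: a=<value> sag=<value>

a=8.281 sag=6.487

seed: a₀ = √(S³/(24(L−S))) = √(19.572³/(24·4.884)) = 7.997594
iter 1: u=1.223618  f(a)=+3.789e-01  f'(a)=-1.414e+00  a ← 7.997594 − (+3.789e-01/-1.414e+00) = 8.265527
iter 2: u=1.183954  f(a)=+1.988e-02  f'(a)=-1.269e+00  a ← 8.265527 − (+1.988e-02/-1.269e+00) = 8.281184
iter 3: u=1.181715  f(a)=+6.138e-05  f'(a)=-1.262e+00  a ← 8.281184 − (+6.138e-05/-1.262e+00) = 8.281233
iter 4: u=1.181708  f(a)=+5.894e-10  f'(a)=-1.262e+00  a ← 8.281233 − (+5.894e-10/-1.262e+00) = 8.281233
iter 5: u=1.181708  f(a)=+3.553e-15  f'(a)=-1.262e+00  a ← 8.281233 − (+3.553e-15/-1.262e+00) = 8.281233
converged: |Δa| < 1e-12 after 5 iterations
sag = a·(cosh(S/(2a)) − 1) = 8.281233·(cosh(1.181708) − 1) = 6.487071
T_max/T_min = cosh(S/(2a)) = 1.783346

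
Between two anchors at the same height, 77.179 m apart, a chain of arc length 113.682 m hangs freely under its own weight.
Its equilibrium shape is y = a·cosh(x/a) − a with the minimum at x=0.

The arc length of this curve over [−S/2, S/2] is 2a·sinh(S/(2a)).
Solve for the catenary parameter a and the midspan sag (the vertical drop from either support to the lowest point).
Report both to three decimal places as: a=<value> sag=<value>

seed: a₀ = √(S³/(24(L−S))) = √(77.179³/(24·36.503)) = 22.907559
iter 1: u=1.684575  f(a)=+5.544e+00  f'(a)=-4.188e+00  a ← 22.907559 − (+5.544e+00/-4.188e+00) = 24.231218
iter 2: u=1.592553  f(a)=+5.168e-01  f'(a)=-3.440e+00  a ← 24.231218 − (+5.168e-01/-3.440e+00) = 24.381427
iter 3: u=1.582742  f(a)=+5.511e-03  f'(a)=-3.367e+00  a ← 24.381427 − (+5.511e-03/-3.367e+00) = 24.383063
iter 4: u=1.582635  f(a)=+6.415e-07  f'(a)=-3.367e+00  a ← 24.383063 − (+6.415e-07/-3.367e+00) = 24.383063
iter 5: u=1.582635  f(a)=+2.842e-14  f'(a)=-3.367e+00  a ← 24.383063 − (+2.842e-14/-3.367e+00) = 24.383063
converged: |Δa| < 1e-12 after 5 iterations
sag = a·(cosh(S/(2a)) − 1) = 24.383063·(cosh(1.582635) − 1) = 37.467022
T_max/T_min = cosh(S/(2a)) = 2.536600

a=24.383 sag=37.467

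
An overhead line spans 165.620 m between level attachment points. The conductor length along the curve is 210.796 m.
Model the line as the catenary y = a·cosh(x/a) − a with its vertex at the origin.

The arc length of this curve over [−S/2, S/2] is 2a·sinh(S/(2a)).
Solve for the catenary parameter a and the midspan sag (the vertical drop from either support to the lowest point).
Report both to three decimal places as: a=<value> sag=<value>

a=67.228 sag=57.785

seed: a₀ = √(S³/(24(L−S))) = √(165.620³/(24·45.176)) = 64.730604
iter 1: u=1.279302  f(a)=+3.844e+00  f'(a)=-1.638e+00  a ← 64.730604 − (+3.844e+00/-1.638e+00) = 67.077435
iter 2: u=1.234543  f(a)=+2.189e-01  f'(a)=-1.456e+00  a ← 67.077435 − (+2.189e-01/-1.456e+00) = 67.227786
iter 3: u=1.231782  f(a)=+8.052e-04  f'(a)=-1.446e+00  a ← 67.227786 − (+8.052e-04/-1.446e+00) = 67.228343
iter 4: u=1.231772  f(a)=+1.098e-08  f'(a)=-1.446e+00  a ← 67.228343 − (+1.098e-08/-1.446e+00) = 67.228343
iter 5: u=1.231772  f(a)=+0.000e+00  f'(a)=-1.446e+00  a ← 67.228343 − (+0.000e+00/-1.446e+00) = 67.228343
converged: |Δa| < 1e-12 after 5 iterations
sag = a·(cosh(S/(2a)) − 1) = 67.228343·(cosh(1.231772) − 1) = 57.785210
T_max/T_min = cosh(S/(2a)) = 1.859536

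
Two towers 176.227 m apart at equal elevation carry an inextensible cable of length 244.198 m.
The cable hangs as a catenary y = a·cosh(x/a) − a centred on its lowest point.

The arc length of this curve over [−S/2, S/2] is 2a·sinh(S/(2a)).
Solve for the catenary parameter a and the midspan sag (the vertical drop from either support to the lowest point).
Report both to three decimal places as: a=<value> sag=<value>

a=61.014 sag=75.481

seed: a₀ = √(S³/(24(L−S))) = √(176.227³/(24·67.971)) = 57.921690
iter 1: u=1.521252  f(a)=+8.313e+00  f'(a)=-2.937e+00  a ← 57.921690 − (+8.313e+00/-2.937e+00) = 60.751966
iter 2: u=1.450381  f(a)=+6.481e-01  f'(a)=-2.495e+00  a ← 60.751966 − (+6.481e-01/-2.495e+00) = 61.011699
iter 3: u=1.444207  f(a)=+4.676e-03  f'(a)=-2.459e+00  a ← 61.011699 − (+4.676e-03/-2.459e+00) = 61.013600
iter 4: u=1.444162  f(a)=+2.473e-07  f'(a)=-2.459e+00  a ← 61.013600 − (+2.473e-07/-2.459e+00) = 61.013600
iter 5: u=1.444162  f(a)=-5.684e-14  f'(a)=-2.459e+00  a ← 61.013600 − (-5.684e-14/-2.459e+00) = 61.013600
converged: |Δa| < 1e-12 after 5 iterations
sag = a·(cosh(S/(2a)) − 1) = 61.013600·(cosh(1.444162) − 1) = 75.481181
T_max/T_min = cosh(S/(2a)) = 2.237121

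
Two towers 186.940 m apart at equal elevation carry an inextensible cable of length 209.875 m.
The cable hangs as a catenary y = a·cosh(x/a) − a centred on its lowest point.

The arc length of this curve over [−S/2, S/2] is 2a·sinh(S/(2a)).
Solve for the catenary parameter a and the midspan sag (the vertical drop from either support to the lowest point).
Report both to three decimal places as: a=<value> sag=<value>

seed: a₀ = √(S³/(24(L−S))) = √(186.940³/(24·22.935)) = 108.942758
iter 1: u=0.857974  f(a)=+8.591e-01  f'(a)=-4.529e-01  a ← 108.942758 − (+8.591e-01/-4.529e-01) = 110.839764
iter 2: u=0.843289  f(a)=+2.295e-02  f'(a)=-4.290e-01  a ← 110.839764 − (+2.295e-02/-4.290e-01) = 110.893272
iter 3: u=0.842883  f(a)=+1.738e-05  f'(a)=-4.283e-01  a ← 110.893272 − (+1.738e-05/-4.283e-01) = 110.893312
iter 4: u=0.842882  f(a)=+9.976e-12  f'(a)=-4.283e-01  a ← 110.893312 − (+9.976e-12/-4.283e-01) = 110.893312
converged: |Δa| < 1e-12 after 4 iterations
sag = a·(cosh(S/(2a)) − 1) = 110.893312·(cosh(0.842882) − 1) = 41.780214
T_max/T_min = cosh(S/(2a)) = 1.376760

a=110.893 sag=41.780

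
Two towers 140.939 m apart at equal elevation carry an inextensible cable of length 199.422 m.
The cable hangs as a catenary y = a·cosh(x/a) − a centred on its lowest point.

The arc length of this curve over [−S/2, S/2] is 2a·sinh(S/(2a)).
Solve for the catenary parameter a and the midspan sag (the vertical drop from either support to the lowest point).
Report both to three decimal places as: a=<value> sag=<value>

seed: a₀ = √(S³/(24(L−S))) = √(140.939³/(24·58.483)) = 44.660783
iter 1: u=1.577883  f(a)=+7.727e+00  f'(a)=-3.332e+00  a ← 44.660783 − (+7.727e+00/-3.332e+00) = 46.980012
iter 2: u=1.499989  f(a)=+6.427e-01  f'(a)=-2.799e+00  a ← 46.980012 − (+6.427e-01/-2.799e+00) = 47.209667
iter 3: u=1.492692  f(a)=+5.338e-03  f'(a)=-2.752e+00  a ← 47.209667 − (+5.338e-03/-2.752e+00) = 47.211606
iter 4: u=1.492631  f(a)=+3.749e-07  f'(a)=-2.752e+00  a ← 47.211606 − (+3.749e-07/-2.752e+00) = 47.211606
iter 5: u=1.492631  f(a)=+2.842e-14  f'(a)=-2.752e+00  a ← 47.211606 − (+2.842e-14/-2.752e+00) = 47.211606
converged: |Δa| < 1e-12 after 5 iterations
sag = a·(cosh(S/(2a)) − 1) = 47.211606·(cosh(1.492631) − 1) = 63.111643
T_max/T_min = cosh(S/(2a)) = 2.336782

a=47.212 sag=63.112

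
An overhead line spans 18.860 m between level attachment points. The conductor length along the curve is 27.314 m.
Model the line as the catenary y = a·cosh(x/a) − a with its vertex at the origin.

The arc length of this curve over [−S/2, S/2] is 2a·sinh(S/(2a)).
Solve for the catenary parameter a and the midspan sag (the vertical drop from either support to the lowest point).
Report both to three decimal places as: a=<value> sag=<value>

seed: a₀ = √(S³/(24(L−S))) = √(18.860³/(24·8.454)) = 5.750105
iter 1: u=1.639970  f(a)=+1.212e+00  f'(a)=-3.811e+00  a ← 5.750105 − (+1.212e+00/-3.811e+00) = 6.068233
iter 2: u=1.553994  f(a)=+1.079e-01  f'(a)=-3.160e+00  a ← 6.068233 − (+1.079e-01/-3.160e+00) = 6.102371
iter 3: u=1.545301  f(a)=+1.039e-03  f'(a)=-3.100e+00  a ← 6.102371 − (+1.039e-03/-3.100e+00) = 6.102706
iter 4: u=1.545216  f(a)=+9.833e-08  f'(a)=-3.099e+00  a ← 6.102706 − (+9.833e-08/-3.099e+00) = 6.102706
iter 5: u=1.545216  f(a)=+3.553e-15  f'(a)=-3.099e+00  a ← 6.102706 − (+3.553e-15/-3.099e+00) = 6.102706
converged: |Δa| < 1e-12 after 5 iterations
sag = a·(cosh(S/(2a)) − 1) = 6.102706·(cosh(1.545216) − 1) = 8.855792
T_max/T_min = cosh(S/(2a)) = 2.451126

a=6.103 sag=8.856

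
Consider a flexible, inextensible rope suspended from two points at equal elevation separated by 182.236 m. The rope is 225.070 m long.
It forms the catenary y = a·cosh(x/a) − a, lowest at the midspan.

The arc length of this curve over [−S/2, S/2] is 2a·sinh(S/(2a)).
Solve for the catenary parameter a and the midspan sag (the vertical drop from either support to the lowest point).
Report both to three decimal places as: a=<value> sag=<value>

a=79.298 sag=58.369

seed: a₀ = √(S³/(24(L−S))) = √(182.236³/(24·42.834)) = 76.727549
iter 1: u=1.187553  f(a)=+3.124e+00  f'(a)=-1.282e+00  a ← 76.727549 − (+3.124e+00/-1.282e+00) = 79.163998
iter 2: u=1.151003  f(a)=+1.550e-01  f'(a)=-1.158e+00  a ← 79.163998 − (+1.550e-01/-1.158e+00) = 79.297847
iter 3: u=1.149060  f(a)=+4.254e-04  f'(a)=-1.151e+00  a ← 79.297847 − (+4.254e-04/-1.151e+00) = 79.298216
iter 4: u=1.149055  f(a)=+3.226e-09  f'(a)=-1.151e+00  a ← 79.298216 − (+3.226e-09/-1.151e+00) = 79.298216
iter 5: u=1.149055  f(a)=+5.684e-14  f'(a)=-1.151e+00  a ← 79.298216 − (+5.684e-14/-1.151e+00) = 79.298216
converged: |Δa| < 1e-12 after 5 iterations
sag = a·(cosh(S/(2a)) − 1) = 79.298216·(cosh(1.149055) − 1) = 58.369257
T_max/T_min = cosh(S/(2a)) = 1.736073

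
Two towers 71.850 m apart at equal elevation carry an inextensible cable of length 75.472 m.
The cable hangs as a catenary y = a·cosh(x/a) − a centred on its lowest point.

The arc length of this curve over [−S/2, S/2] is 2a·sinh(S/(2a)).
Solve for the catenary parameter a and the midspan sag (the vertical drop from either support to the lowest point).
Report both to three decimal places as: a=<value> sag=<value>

a=65.810 sag=10.051

seed: a₀ = √(S³/(24(L−S))) = √(71.850³/(24·3.622)) = 65.322127
iter 1: u=0.549967  f(a)=+5.517e-02  f'(a)=-1.143e-01  a ← 65.322127 − (+5.517e-02/-1.143e-01) = 65.804878
iter 2: u=0.545932  f(a)=+6.176e-04  f'(a)=-1.117e-01  a ← 65.804878 − (+6.176e-04/-1.117e-01) = 65.810405
iter 3: u=0.545886  f(a)=+7.933e-08  f'(a)=-1.117e-01  a ← 65.810405 − (+7.933e-08/-1.117e-01) = 65.810405
iter 4: u=0.545886  f(a)=+1.421e-14  f'(a)=-1.117e-01  a ← 65.810405 − (+1.421e-14/-1.117e-01) = 65.810405
converged: |Δa| < 1e-12 after 4 iterations
sag = a·(cosh(S/(2a)) − 1) = 65.810405·(cosh(0.545886) − 1) = 10.051411
T_max/T_min = cosh(S/(2a)) = 1.152733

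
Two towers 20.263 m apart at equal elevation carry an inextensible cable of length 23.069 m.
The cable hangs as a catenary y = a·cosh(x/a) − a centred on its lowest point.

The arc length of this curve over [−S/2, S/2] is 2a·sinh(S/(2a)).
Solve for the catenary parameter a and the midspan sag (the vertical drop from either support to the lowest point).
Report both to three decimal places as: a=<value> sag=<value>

seed: a₀ = √(S³/(24(L−S))) = √(20.263³/(24·2.806)) = 11.114915
iter 1: u=0.911523  f(a)=+1.189e-01  f'(a)=-5.481e-01  a ← 11.114915 − (+1.189e-01/-5.481e-01) = 11.331846
iter 2: u=0.894073  f(a)=+3.570e-03  f'(a)=-5.157e-01  a ← 11.331846 − (+3.570e-03/-5.157e-01) = 11.338770
iter 3: u=0.893527  f(a)=+3.440e-06  f'(a)=-5.147e-01  a ← 11.338770 − (+3.440e-06/-5.147e-01) = 11.338776
iter 4: u=0.893527  f(a)=+3.197e-12  f'(a)=-5.147e-01  a ← 11.338776 − (+3.197e-12/-5.147e-01) = 11.338776
converged: |Δa| < 1e-12 after 4 iterations
sag = a·(cosh(S/(2a)) − 1) = 11.338776·(cosh(0.893527) − 1) = 4.835665
T_max/T_min = cosh(S/(2a)) = 1.426471

a=11.339 sag=4.836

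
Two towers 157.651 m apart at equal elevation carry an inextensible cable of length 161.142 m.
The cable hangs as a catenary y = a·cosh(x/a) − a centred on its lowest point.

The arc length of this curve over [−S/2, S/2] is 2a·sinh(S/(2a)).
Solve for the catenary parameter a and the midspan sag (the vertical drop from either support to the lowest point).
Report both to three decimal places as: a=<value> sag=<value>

a=216.969 sag=14.477

seed: a₀ = √(S³/(24(L−S))) = √(157.651³/(24·3.491)) = 216.254199
iter 1: u=0.364504  f(a)=+2.326e-02  f'(a)=-3.272e-02  a ← 216.254199 − (+2.326e-02/-3.272e-02) = 216.965288
iter 2: u=0.363309  f(a)=+1.153e-04  f'(a)=-3.239e-02  a ← 216.965288 − (+1.153e-04/-3.239e-02) = 216.968846
iter 3: u=0.363303  f(a)=+2.860e-09  f'(a)=-3.239e-02  a ← 216.968846 − (+2.860e-09/-3.239e-02) = 216.968846
iter 4: u=0.363303  f(a)=+0.000e+00  f'(a)=-3.239e-02  a ← 216.968846 − (+0.000e+00/-3.239e-02) = 216.968846
converged: |Δa| < 1e-12 after 4 iterations
sag = a·(cosh(S/(2a)) − 1) = 216.968846·(cosh(0.363303) − 1) = 14.476971
T_max/T_min = cosh(S/(2a)) = 1.066724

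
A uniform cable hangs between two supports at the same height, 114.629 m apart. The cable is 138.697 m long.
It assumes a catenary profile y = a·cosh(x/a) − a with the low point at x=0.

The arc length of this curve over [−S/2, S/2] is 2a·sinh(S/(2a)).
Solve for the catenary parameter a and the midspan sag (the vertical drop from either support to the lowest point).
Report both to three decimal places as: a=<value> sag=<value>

a=52.600 sag=34.440

seed: a₀ = √(S³/(24(L−S))) = √(114.629³/(24·24.068)) = 51.064153
iter 1: u=1.122402  f(a)=+1.562e+00  f'(a)=-1.067e+00  a ← 51.064153 − (+1.562e+00/-1.067e+00) = 52.528518
iter 2: u=1.091112  f(a)=+6.972e-02  f'(a)=-9.736e-01  a ← 52.528518 − (+6.972e-02/-9.736e-01) = 52.600135
iter 3: u=1.089626  f(a)=+1.532e-04  f'(a)=-9.693e-01  a ← 52.600135 − (+1.532e-04/-9.693e-01) = 52.600293
iter 4: u=1.089623  f(a)=+7.437e-10  f'(a)=-9.693e-01  a ← 52.600293 − (+7.437e-10/-9.693e-01) = 52.600293
iter 5: u=1.089623  f(a)=+0.000e+00  f'(a)=-9.693e-01  a ← 52.600293 − (+0.000e+00/-9.693e-01) = 52.600293
converged: |Δa| < 1e-12 after 5 iterations
sag = a·(cosh(S/(2a)) − 1) = 52.600293·(cosh(1.089623) − 1) = 34.439958
T_max/T_min = cosh(S/(2a)) = 1.654748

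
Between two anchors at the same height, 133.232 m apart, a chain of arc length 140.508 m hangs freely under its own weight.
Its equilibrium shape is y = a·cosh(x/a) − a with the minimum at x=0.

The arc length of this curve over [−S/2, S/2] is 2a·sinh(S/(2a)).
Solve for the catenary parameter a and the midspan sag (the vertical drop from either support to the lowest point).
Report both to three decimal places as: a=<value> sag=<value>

a=117.317 sag=19.427

seed: a₀ = √(S³/(24(L−S))) = √(133.232³/(24·7.276)) = 116.375311
iter 1: u=0.572424  f(a)=+1.201e-01  f'(a)=-1.292e-01  a ← 116.375311 − (+1.201e-01/-1.292e-01) = 117.305267
iter 2: u=0.567886  f(a)=+1.455e-03  f'(a)=-1.261e-01  a ← 117.305267 − (+1.455e-03/-1.261e-01) = 117.316810
iter 3: u=0.567830  f(a)=+2.194e-07  f'(a)=-1.260e-01  a ← 117.316810 − (+2.194e-07/-1.260e-01) = 117.316811
iter 4: u=0.567830  f(a)=+0.000e+00  f'(a)=-1.260e-01  a ← 117.316811 − (+0.000e+00/-1.260e-01) = 117.316811
converged: |Δa| < 1e-12 after 4 iterations
sag = a·(cosh(S/(2a)) − 1) = 117.316811·(cosh(0.567830) − 1) = 19.426959
T_max/T_min = cosh(S/(2a)) = 1.165594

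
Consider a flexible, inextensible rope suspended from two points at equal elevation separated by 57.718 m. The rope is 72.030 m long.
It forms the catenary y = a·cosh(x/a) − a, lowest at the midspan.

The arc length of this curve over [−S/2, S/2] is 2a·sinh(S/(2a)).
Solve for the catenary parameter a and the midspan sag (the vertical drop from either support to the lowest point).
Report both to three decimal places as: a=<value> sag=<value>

seed: a₀ = √(S³/(24(L−S))) = √(57.718³/(24·14.312)) = 23.659803
iter 1: u=1.219748  f(a)=+1.103e+00  f'(a)=-1.400e+00  a ← 23.659803 − (+1.103e+00/-1.400e+00) = 24.447978
iter 2: u=1.180425  f(a)=+5.752e-02  f'(a)=-1.257e+00  a ← 24.447978 − (+5.752e-02/-1.257e+00) = 24.493735
iter 3: u=1.178220  f(a)=+1.754e-04  f'(a)=-1.249e+00  a ← 24.493735 − (+1.754e-04/-1.249e+00) = 24.493876
iter 4: u=1.178213  f(a)=+1.643e-09  f'(a)=-1.249e+00  a ← 24.493876 − (+1.643e-09/-1.249e+00) = 24.493876
iter 5: u=1.178213  f(a)=+1.421e-14  f'(a)=-1.249e+00  a ← 24.493876 − (+1.421e-14/-1.249e+00) = 24.493876
converged: |Δa| < 1e-12 after 5 iterations
sag = a·(cosh(S/(2a)) − 1) = 24.493876·(cosh(1.178213) − 1) = 19.061034
T_max/T_min = cosh(S/(2a)) = 1.778196

a=24.494 sag=19.061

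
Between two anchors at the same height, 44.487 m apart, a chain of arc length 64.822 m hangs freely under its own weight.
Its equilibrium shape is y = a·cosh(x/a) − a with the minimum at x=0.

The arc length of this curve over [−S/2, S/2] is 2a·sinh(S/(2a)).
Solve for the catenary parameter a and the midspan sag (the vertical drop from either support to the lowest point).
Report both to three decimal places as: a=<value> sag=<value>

seed: a₀ = √(S³/(24(L−S))) = √(44.487³/(24·20.335)) = 13.431421
iter 1: u=1.656079  f(a)=+2.978e+00  f'(a)=-3.944e+00  a ← 13.431421 − (+2.978e+00/-3.944e+00) = 14.186421
iter 2: u=1.567943  f(a)=+2.695e-01  f'(a)=-3.260e+00  a ← 14.186421 − (+2.695e-01/-3.260e+00) = 14.269106
iter 3: u=1.558857  f(a)=+2.693e-03  f'(a)=-3.195e+00  a ← 14.269106 − (+2.693e-03/-3.195e+00) = 14.269949
iter 4: u=1.558765  f(a)=+2.749e-07  f'(a)=-3.194e+00  a ← 14.269949 − (+2.749e-07/-3.194e+00) = 14.269949
iter 5: u=1.558765  f(a)=+0.000e+00  f'(a)=-3.194e+00  a ← 14.269949 − (+0.000e+00/-3.194e+00) = 14.269949
converged: |Δa| < 1e-12 after 5 iterations
sag = a·(cosh(S/(2a)) − 1) = 14.269949·(cosh(1.558765) − 1) = 21.143387
T_max/T_min = cosh(S/(2a)) = 2.481672

a=14.270 sag=21.143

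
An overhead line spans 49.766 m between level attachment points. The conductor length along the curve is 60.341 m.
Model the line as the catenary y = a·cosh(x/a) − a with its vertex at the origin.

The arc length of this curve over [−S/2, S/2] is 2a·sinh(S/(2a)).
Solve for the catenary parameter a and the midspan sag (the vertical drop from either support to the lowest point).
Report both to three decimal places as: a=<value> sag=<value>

a=22.708 sag=15.053

seed: a₀ = √(S³/(24(L−S))) = √(49.766³/(24·10.575)) = 22.037042
iter 1: u=1.129144  f(a)=+6.950e-01  f'(a)=-1.088e+00  a ← 22.037042 − (+6.950e-01/-1.088e+00) = 22.675908
iter 2: u=1.097332  f(a)=+3.137e-02  f'(a)=-9.916e-01  a ← 22.675908 − (+3.137e-02/-9.916e-01) = 22.707540
iter 3: u=1.095803  f(a)=+7.059e-05  f'(a)=-9.872e-01  a ← 22.707540 − (+7.059e-05/-9.872e-01) = 22.707611
iter 4: u=1.095800  f(a)=+3.592e-10  f'(a)=-9.872e-01  a ← 22.707611 − (+3.592e-10/-9.872e-01) = 22.707611
iter 5: u=1.095800  f(a)=+1.421e-14  f'(a)=-9.872e-01  a ← 22.707611 − (+1.421e-14/-9.872e-01) = 22.707611
converged: |Δa| < 1e-12 after 5 iterations
sag = a·(cosh(S/(2a)) − 1) = 22.707611·(cosh(1.095800) − 1) = 15.053409
T_max/T_min = cosh(S/(2a)) = 1.662924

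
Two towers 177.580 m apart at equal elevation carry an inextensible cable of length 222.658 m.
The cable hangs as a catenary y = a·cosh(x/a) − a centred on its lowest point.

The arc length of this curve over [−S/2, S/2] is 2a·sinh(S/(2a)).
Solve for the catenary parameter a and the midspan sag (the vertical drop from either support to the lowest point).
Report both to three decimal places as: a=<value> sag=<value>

a=74.539 sag=59.439

seed: a₀ = √(S³/(24(L−S))) = √(177.580³/(24·45.078)) = 71.945417
iter 1: u=1.234130  f(a)=+3.560e+00  f'(a)=-1.455e+00  a ← 71.945417 − (+3.560e+00/-1.455e+00) = 74.392747
iter 2: u=1.193530  f(a)=+1.897e-01  f'(a)=-1.303e+00  a ← 74.392747 − (+1.897e-01/-1.303e+00) = 74.538307
iter 3: u=1.191200  f(a)=+6.059e-04  f'(a)=-1.295e+00  a ← 74.538307 − (+6.059e-04/-1.295e+00) = 74.538774
iter 4: u=1.191192  f(a)=+6.224e-09  f'(a)=-1.295e+00  a ← 74.538774 − (+6.224e-09/-1.295e+00) = 74.538774
iter 5: u=1.191192  f(a)=+0.000e+00  f'(a)=-1.295e+00  a ← 74.538774 − (+0.000e+00/-1.295e+00) = 74.538774
converged: |Δa| < 1e-12 after 5 iterations
sag = a·(cosh(S/(2a)) − 1) = 74.538774·(cosh(1.191192) − 1) = 59.439489
T_max/T_min = cosh(S/(2a)) = 1.797430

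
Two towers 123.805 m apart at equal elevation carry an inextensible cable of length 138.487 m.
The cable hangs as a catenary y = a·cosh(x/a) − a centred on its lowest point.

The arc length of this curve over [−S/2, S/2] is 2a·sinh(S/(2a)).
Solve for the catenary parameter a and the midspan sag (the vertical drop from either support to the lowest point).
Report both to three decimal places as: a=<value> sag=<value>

a=74.656 sag=27.168

seed: a₀ = √(S³/(24(L−S))) = √(123.805³/(24·14.682)) = 73.385295
iter 1: u=0.843527  f(a)=+5.313e-01  f'(a)=-4.293e-01  a ← 73.385295 − (+5.313e-01/-4.293e-01) = 74.622727
iter 2: u=0.829540  f(a)=+1.374e-02  f'(a)=-4.074e-01  a ← 74.622727 − (+1.374e-02/-4.074e-01) = 74.656443
iter 3: u=0.829165  f(a)=+9.722e-06  f'(a)=-4.068e-01  a ← 74.656443 − (+9.722e-06/-4.068e-01) = 74.656467
iter 4: u=0.829165  f(a)=+4.889e-12  f'(a)=-4.068e-01  a ← 74.656467 − (+4.889e-12/-4.068e-01) = 74.656467
converged: |Δa| < 1e-12 after 4 iterations
sag = a·(cosh(S/(2a)) − 1) = 74.656467·(cosh(0.829165) − 1) = 27.168139
T_max/T_min = cosh(S/(2a)) = 1.363909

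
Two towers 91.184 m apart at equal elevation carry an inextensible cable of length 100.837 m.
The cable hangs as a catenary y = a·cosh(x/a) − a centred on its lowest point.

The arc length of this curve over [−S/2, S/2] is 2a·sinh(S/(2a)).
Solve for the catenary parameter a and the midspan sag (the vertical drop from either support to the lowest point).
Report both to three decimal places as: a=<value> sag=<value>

a=58.093 sag=18.828

seed: a₀ = √(S³/(24(L−S))) = √(91.184³/(24·9.653)) = 57.205948
iter 1: u=0.796980  f(a)=+3.112e-01  f'(a)=-3.594e-01  a ← 57.205948 − (+3.112e-01/-3.594e-01) = 58.071937
iter 2: u=0.785095  f(a)=+7.208e-03  f'(a)=-3.429e-01  a ← 58.071937 − (+7.208e-03/-3.429e-01) = 58.092957
iter 3: u=0.784811  f(a)=+4.070e-06  f'(a)=-3.425e-01  a ← 58.092957 − (+4.070e-06/-3.425e-01) = 58.092969
iter 4: u=0.784811  f(a)=+1.307e-12  f'(a)=-3.425e-01  a ← 58.092969 − (+1.307e-12/-3.425e-01) = 58.092969
converged: |Δa| < 1e-12 after 4 iterations
sag = a·(cosh(S/(2a)) − 1) = 58.092969·(cosh(0.784811) − 1) = 18.827888
T_max/T_min = cosh(S/(2a)) = 1.324099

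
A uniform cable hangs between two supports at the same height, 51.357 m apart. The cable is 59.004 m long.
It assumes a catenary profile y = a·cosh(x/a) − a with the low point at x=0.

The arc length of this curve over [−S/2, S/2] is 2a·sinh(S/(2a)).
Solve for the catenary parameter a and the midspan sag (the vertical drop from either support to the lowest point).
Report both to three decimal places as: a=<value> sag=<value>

seed: a₀ = √(S³/(24(L−S))) = √(51.357³/(24·7.647)) = 27.167414
iter 1: u=0.945195  f(a)=+3.489e-01  f'(a)=-6.149e-01  a ← 27.167414 − (+3.489e-01/-6.149e-01) = 27.734917
iter 2: u=0.925855  f(a)=+1.123e-02  f'(a)=-5.759e-01  a ← 27.734917 − (+1.123e-02/-5.759e-01) = 27.754424
iter 3: u=0.925204  f(a)=+1.250e-05  f'(a)=-5.746e-01  a ← 27.754424 − (+1.250e-05/-5.746e-01) = 27.754446
iter 4: u=0.925203  f(a)=+1.551e-11  f'(a)=-5.746e-01  a ← 27.754446 − (+1.551e-11/-5.746e-01) = 27.754446
converged: |Δa| < 1e-12 after 4 iterations
sag = a·(cosh(S/(2a)) − 1) = 27.754446·(cosh(0.925203) − 1) = 12.750829
T_max/T_min = cosh(S/(2a)) = 1.459416

a=27.754 sag=12.751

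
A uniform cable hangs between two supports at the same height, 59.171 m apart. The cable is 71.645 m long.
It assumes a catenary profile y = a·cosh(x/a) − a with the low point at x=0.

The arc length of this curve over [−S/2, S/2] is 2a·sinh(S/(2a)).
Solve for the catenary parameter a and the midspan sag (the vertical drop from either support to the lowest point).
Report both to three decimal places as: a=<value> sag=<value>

a=27.100 sag=17.818

seed: a₀ = √(S³/(24(L−S))) = √(59.171³/(24·12.474)) = 26.306003
iter 1: u=1.124667  f(a)=+8.131e-01  f'(a)=-1.074e+00  a ← 26.306003 − (+8.131e-01/-1.074e+00) = 27.063148
iter 2: u=1.093202  f(a)=+3.643e-02  f'(a)=-9.796e-01  a ← 27.063148 − (+3.643e-02/-9.796e-01) = 27.100331
iter 3: u=1.091703  f(a)=+8.069e-05  f'(a)=-9.753e-01  a ← 27.100331 − (+8.069e-05/-9.753e-01) = 27.100414
iter 4: u=1.091699  f(a)=+3.979e-10  f'(a)=-9.753e-01  a ← 27.100414 − (+3.979e-10/-9.753e-01) = 27.100414
iter 5: u=1.091699  f(a)=+1.421e-14  f'(a)=-9.753e-01  a ← 27.100414 − (+1.421e-14/-9.753e-01) = 27.100414
converged: |Δa| < 1e-12 after 5 iterations
sag = a·(cosh(S/(2a)) − 1) = 27.100414·(cosh(1.091699) − 1) = 17.818223
T_max/T_min = cosh(S/(2a)) = 1.657489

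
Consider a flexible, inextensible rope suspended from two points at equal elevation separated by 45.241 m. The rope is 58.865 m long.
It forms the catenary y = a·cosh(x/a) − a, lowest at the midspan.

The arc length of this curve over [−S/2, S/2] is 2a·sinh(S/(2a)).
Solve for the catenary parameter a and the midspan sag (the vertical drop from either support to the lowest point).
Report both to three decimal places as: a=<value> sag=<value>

a=17.541 sag=16.722

seed: a₀ = √(S³/(24(L−S))) = √(45.241³/(24·13.624)) = 16.828304
iter 1: u=1.344194  f(a)=+1.285e+00  f'(a)=-1.931e+00  a ← 16.828304 − (+1.285e+00/-1.931e+00) = 17.493741
iter 2: u=1.293063  f(a)=+8.016e-02  f'(a)=-1.697e+00  a ← 17.493741 − (+8.016e-02/-1.697e+00) = 17.540971
iter 3: u=1.289581  f(a)=+3.577e-04  f'(a)=-1.682e+00  a ← 17.540971 − (+3.577e-04/-1.682e+00) = 17.541184
iter 4: u=1.289565  f(a)=+7.196e-09  f'(a)=-1.682e+00  a ← 17.541184 − (+7.196e-09/-1.682e+00) = 17.541184
iter 5: u=1.289565  f(a)=+2.132e-14  f'(a)=-1.682e+00  a ← 17.541184 − (+2.132e-14/-1.682e+00) = 17.541184
converged: |Δa| < 1e-12 after 5 iterations
sag = a·(cosh(S/(2a)) − 1) = 17.541184·(cosh(1.289565) − 1) = 16.721992
T_max/T_min = cosh(S/(2a)) = 1.953299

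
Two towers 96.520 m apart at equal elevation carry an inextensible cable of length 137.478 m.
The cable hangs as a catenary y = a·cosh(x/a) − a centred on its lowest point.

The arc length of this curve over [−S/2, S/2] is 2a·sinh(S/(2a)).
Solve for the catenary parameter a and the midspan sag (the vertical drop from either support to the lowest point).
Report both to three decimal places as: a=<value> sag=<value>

a=32.008 sag=43.818

seed: a₀ = √(S³/(24(L−S))) = √(96.520³/(24·40.958)) = 30.244818
iter 1: u=1.595645  f(a)=+5.542e+00  f'(a)=-3.464e+00  a ← 30.244818 − (+5.542e+00/-3.464e+00) = 31.844709
iter 2: u=1.515479  f(a)=+4.701e-01  f'(a)=-2.899e+00  a ← 31.844709 − (+4.701e-01/-2.899e+00) = 32.006868
iter 3: u=1.507801  f(a)=+4.075e-03  f'(a)=-2.849e+00  a ← 32.006868 − (+4.075e-03/-2.849e+00) = 32.008299
iter 4: u=1.507734  f(a)=+3.122e-07  f'(a)=-2.848e+00  a ← 32.008299 − (+3.122e-07/-2.848e+00) = 32.008299
iter 5: u=1.507734  f(a)=-2.842e-14  f'(a)=-2.848e+00  a ← 32.008299 − (-2.842e-14/-2.848e+00) = 32.008299
converged: |Δa| < 1e-12 after 5 iterations
sag = a·(cosh(S/(2a)) − 1) = 32.008299·(cosh(1.507734) − 1) = 43.817695
T_max/T_min = cosh(S/(2a)) = 2.368948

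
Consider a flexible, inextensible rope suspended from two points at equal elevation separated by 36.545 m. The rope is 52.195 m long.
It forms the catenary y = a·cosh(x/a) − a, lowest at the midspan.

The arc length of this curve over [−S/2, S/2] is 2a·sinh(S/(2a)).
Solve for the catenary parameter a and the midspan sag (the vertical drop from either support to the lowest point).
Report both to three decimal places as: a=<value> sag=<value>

a=12.070 sag=16.684

seed: a₀ = √(S³/(24(L−S))) = √(36.545³/(24·15.650)) = 11.399326
iter 1: u=1.602946  f(a)=+2.138e+00  f'(a)=-3.519e+00  a ← 11.399326 − (+2.138e+00/-3.519e+00) = 12.006872
iter 2: u=1.521837  f(a)=+1.828e-01  f'(a)=-2.941e+00  a ← 12.006872 − (+1.828e-01/-2.941e+00) = 12.069039
iter 3: u=1.513998  f(a)=+1.613e-03  f'(a)=-2.889e+00  a ← 12.069039 − (+1.613e-03/-2.889e+00) = 12.069598
iter 4: u=1.513928  f(a)=+1.280e-07  f'(a)=-2.889e+00  a ← 12.069598 − (+1.280e-07/-2.889e+00) = 12.069598
iter 5: u=1.513928  f(a)=+7.105e-15  f'(a)=-2.889e+00  a ← 12.069598 − (+7.105e-15/-2.889e+00) = 12.069598
converged: |Δa| < 1e-12 after 5 iterations
sag = a·(cosh(S/(2a)) − 1) = 12.069598·(cosh(1.513928) − 1) = 16.683745
T_max/T_min = cosh(S/(2a)) = 2.382295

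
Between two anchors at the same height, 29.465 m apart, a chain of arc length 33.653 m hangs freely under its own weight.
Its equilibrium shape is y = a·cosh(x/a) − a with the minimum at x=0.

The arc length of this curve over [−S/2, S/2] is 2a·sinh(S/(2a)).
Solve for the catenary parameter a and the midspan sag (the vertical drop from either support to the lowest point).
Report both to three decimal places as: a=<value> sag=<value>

a=16.283 sag=7.132

seed: a₀ = √(S³/(24(L−S))) = √(29.465³/(24·4.188)) = 15.953307
iter 1: u=0.923476  f(a)=+1.822e-01  f'(a)=-5.712e-01  a ← 15.953307 − (+1.822e-01/-5.712e-01) = 16.272371
iter 2: u=0.905369  f(a)=+5.611e-03  f'(a)=-5.365e-01  a ← 16.272371 − (+5.611e-03/-5.365e-01) = 16.282829
iter 3: u=0.904787  f(a)=+5.693e-06  f'(a)=-5.354e-01  a ← 16.282829 − (+5.693e-06/-5.354e-01) = 16.282840
iter 4: u=0.904787  f(a)=+5.862e-12  f'(a)=-5.354e-01  a ← 16.282840 − (+5.862e-12/-5.354e-01) = 16.282840
converged: |Δa| < 1e-12 after 4 iterations
sag = a·(cosh(S/(2a)) − 1) = 16.282840·(cosh(0.904787) − 1) = 7.132155
T_max/T_min = cosh(S/(2a)) = 1.438017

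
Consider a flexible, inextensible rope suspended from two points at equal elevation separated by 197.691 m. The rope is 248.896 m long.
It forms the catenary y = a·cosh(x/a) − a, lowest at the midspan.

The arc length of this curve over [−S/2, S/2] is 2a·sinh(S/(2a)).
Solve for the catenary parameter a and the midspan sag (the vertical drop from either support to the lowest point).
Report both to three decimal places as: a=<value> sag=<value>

a=82.203 sag=66.943

seed: a₀ = √(S³/(24(L−S))) = √(197.691³/(24·51.205)) = 79.290023
iter 1: u=1.246632  f(a)=+4.129e+00  f'(a)=-1.504e+00  a ← 79.290023 − (+4.129e+00/-1.504e+00) = 82.035980
iter 2: u=1.204904  f(a)=+2.242e-01  f'(a)=-1.345e+00  a ← 82.035980 − (+2.242e-01/-1.345e+00) = 82.202738
iter 3: u=1.202460  f(a)=+7.450e-04  f'(a)=-1.336e+00  a ← 82.202738 − (+7.450e-04/-1.336e+00) = 82.203296
iter 4: u=1.202452  f(a)=+8.285e-09  f'(a)=-1.336e+00  a ← 82.203296 − (+8.285e-09/-1.336e+00) = 82.203296
iter 5: u=1.202452  f(a)=+2.842e-14  f'(a)=-1.336e+00  a ← 82.203296 − (+2.842e-14/-1.336e+00) = 82.203296
converged: |Δa| < 1e-12 after 5 iterations
sag = a·(cosh(S/(2a)) − 1) = 82.203296·(cosh(1.202452) − 1) = 66.943231
T_max/T_min = cosh(S/(2a)) = 1.814362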